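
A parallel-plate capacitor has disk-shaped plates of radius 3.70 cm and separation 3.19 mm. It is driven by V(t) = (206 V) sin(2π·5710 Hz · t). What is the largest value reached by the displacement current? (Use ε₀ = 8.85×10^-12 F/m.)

8.82×10^-5 A

C = ε₀A/d = (8.85×10^-12)(4.301×10^-3)/(3.19×10^-3) = 1.193×10^-11 F; ω = 2πf = 3.588×10^4 rad/s.
I_d = C dV/dt, so |I_d|_max = C V₀ ω = (1.193×10^-11)(206)(3.588×10^4) = 8.82×10^-5 A.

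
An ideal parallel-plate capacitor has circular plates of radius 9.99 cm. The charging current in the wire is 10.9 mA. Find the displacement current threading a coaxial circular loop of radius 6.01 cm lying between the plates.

Between the plates the displacement current equals the wire current: I_d = 10.9 mA = 0.0109 A.
Through an area πr² the displacement current is I_d·(πr²/πR²) = I_d (r/R)² = 3.94×10^-3 A.

3.94×10^-3 A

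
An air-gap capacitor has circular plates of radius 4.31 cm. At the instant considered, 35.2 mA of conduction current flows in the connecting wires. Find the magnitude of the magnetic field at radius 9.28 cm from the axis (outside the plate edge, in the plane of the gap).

7.59×10^-8 T

By continuity the displacement current in the gap matches the conduction current: I_d = 0.0352 A.
With r > R the enclosed displacement current is the full I_d; B = μ₀ I_d / (2πr) = 7.59×10^-8 T.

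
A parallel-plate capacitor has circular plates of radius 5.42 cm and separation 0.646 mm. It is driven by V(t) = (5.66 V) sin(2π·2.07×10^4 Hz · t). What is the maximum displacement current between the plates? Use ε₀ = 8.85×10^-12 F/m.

9.31×10^-5 A

C = ε₀A/d = (8.85×10^-12)(9.229×10^-3)/(6.46×10^-4) = 1.264×10^-10 F; ω = 2πf = 1.301×10^5 rad/s.
I_d = C dV/dt, so |I_d|_max = C V₀ ω = (1.264×10^-10)(5.66)(1.301×10^5) = 9.31×10^-5 A.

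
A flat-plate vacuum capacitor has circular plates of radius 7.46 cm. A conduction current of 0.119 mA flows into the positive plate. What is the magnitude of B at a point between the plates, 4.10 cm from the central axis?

By continuity the displacement current in the gap matches the conduction current: I_d = 1.19×10^-4 A.
For r < R the Ampère–Maxwell law gives B(2πr) = μ₀ I_d (r²/R²), so B = μ₀ I_d r/(2πR²) = (4π×10^-7)(1.19×10^-4)(0.0410)/(2π·0.0746²) = 1.75×10^-10 T.

1.75×10^-10 T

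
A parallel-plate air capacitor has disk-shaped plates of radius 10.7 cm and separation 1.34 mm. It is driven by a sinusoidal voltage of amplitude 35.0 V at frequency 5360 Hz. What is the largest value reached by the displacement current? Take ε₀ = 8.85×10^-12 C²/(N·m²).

The displacement current equals the conduction current C dV/dt, which peaks at C V₀ ω.
With C = ε₀A/d = (8.85×10^-12)(0.03597)/(1.34×10^-3) = 2.376×10^-10 F and ω = 2πf = 3.368×10^4 rad/s, I_d,max = (2.376×10^-10)(35.0)(3.368×10^4) = 2.80×10^-4 A.

2.80×10^-4 A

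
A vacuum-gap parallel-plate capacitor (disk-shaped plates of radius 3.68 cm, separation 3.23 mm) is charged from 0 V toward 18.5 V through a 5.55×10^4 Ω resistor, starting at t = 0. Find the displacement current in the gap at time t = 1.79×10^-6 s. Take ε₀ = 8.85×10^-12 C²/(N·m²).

With C = ε₀A/d = (8.85×10^-12)(4.254×10^-3)/(3.23×10^-3) = 1.166×10^-11 F, the time constant is τ = RC = 6.471×10^-7 s, so t/τ = 2.766 and e^(−t/τ) = 0.06291.
I_d = I_cond = (V₀/R) e^(−t/τ) = (3.333×10^-4)(0.06291) = 2.10×10^-5 A.

2.10×10^-5 A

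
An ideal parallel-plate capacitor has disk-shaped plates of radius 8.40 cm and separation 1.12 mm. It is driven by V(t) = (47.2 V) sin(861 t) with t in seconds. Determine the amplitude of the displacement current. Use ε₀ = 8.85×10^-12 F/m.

7.12×10^-6 A

(dE/dt)_max = V₀ω/d = 3.628×10^7 V/(m·s); ω = 861 rad/s.
I_d,max = ε₀ A (dE/dt)_max = (8.85×10^-12)(0.02217)(3.628×10^7) = 7.12×10^-6 A.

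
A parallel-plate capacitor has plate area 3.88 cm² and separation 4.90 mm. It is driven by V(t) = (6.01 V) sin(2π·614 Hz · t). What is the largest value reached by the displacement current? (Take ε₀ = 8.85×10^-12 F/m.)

1.62×10^-8 A

C = ε₀A/d = (8.85×10^-12)(3.88×10^-4)/(4.90×10^-3) = 7.008×10^-13 F; ω = 2πf = 3858 rad/s.
I_d = C dV/dt, so |I_d|_max = C V₀ ω = (7.008×10^-13)(6.01)(3858) = 1.62×10^-8 A.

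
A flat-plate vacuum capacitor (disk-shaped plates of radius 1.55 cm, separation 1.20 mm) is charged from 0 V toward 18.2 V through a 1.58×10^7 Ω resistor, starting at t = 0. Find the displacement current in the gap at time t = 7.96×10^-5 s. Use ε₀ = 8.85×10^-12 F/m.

4.66×10^-7 A

With C = ε₀A/d = (8.85×10^-12)(7.548×10^-4)/(1.20×10^-3) = 5.567×10^-12 F, the time constant is τ = RC = 8.796×10^-5 s, so t/τ = 0.9050 and e^(−t/τ) = 0.4045.
I_d = I_cond = (V₀/R) e^(−t/τ) = (1.152×10^-6)(0.4045) = 4.66×10^-7 A.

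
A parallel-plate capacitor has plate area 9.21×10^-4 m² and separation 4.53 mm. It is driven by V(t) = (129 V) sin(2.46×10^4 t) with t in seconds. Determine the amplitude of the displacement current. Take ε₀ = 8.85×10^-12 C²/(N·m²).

(dE/dt)_max = V₀ω/d = 7.005×10^8 V/(m·s); ω = 2.46×10^4 rad/s.
I_d,max = ε₀ A (dE/dt)_max = (8.85×10^-12)(9.21×10^-4)(7.005×10^8) = 5.71×10^-6 A.

5.71×10^-6 A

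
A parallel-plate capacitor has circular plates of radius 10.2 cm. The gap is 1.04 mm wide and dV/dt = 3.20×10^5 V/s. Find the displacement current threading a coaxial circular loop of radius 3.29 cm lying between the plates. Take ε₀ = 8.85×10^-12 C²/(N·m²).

9.26×10^-6 A

dE/dt = (dV/dt)/d = 3.077×10^8 V/(m·s); I_d = ε₀(πR²)(dE/dt) = (8.85×10^-12)(0.03269)(3.077×10^8) = 8.902×10^-5 A.
Through an area πr² the displacement current is I_d·(πr²/πR²) = I_d (r/R)² = 9.26×10^-6 A.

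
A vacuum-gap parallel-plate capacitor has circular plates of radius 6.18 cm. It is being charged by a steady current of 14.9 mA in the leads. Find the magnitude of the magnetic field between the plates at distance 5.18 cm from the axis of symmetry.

4.04×10^-8 T

No conduction current crosses the gap, so I_d there equals the 0.0149 A in the leads.
For r < R the Ampère–Maxwell law gives B(2πr) = μ₀ I_d (r²/R²), so B = μ₀ I_d r/(2πR²) = (4π×10^-7)(0.0149)(0.0518)/(2π·0.0618²) = 4.04×10^-8 T.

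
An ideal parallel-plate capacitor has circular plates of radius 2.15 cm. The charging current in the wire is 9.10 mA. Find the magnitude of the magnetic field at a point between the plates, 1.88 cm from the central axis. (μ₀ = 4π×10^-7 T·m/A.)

Between the plates the displacement current equals the wire current: I_d = 9.10 mA = 9.10×10^-3 A.
An Ampèrian loop of radius r encloses a fraction (r/R)² of I_d. Then B·2πr = μ₀ I_d (r/R)², giving B = μ₀ I_d r/(2πR²) = 7.40×10^-8 T.

7.40×10^-8 T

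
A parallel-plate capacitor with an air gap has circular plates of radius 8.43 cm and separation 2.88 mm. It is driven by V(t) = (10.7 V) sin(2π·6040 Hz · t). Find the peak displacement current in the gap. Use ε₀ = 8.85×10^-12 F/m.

C = ε₀A/d = (8.85×10^-12)(0.02233)/(2.88×10^-3) = 6.862×10^-11 F; ω = 2πf = 3.795×10^4 rad/s.
I_d = C dV/dt, so |I_d|_max = C V₀ ω = (6.862×10^-11)(10.7)(3.795×10^4) = 2.79×10^-5 A.

2.79×10^-5 A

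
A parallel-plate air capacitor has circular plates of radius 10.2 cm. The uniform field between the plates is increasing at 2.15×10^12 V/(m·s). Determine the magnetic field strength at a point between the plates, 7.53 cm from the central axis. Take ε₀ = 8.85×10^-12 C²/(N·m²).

9.00×10^-7 T

Through the whole plate area (πR² = 0.03269 m²), I_d = ε₀ πR² dE/dt = 0.6220 A.
∮B·dl = μ₀ I_d,enc with I_d,enc = I_d r²/R² = 0.3390 A; so B = μ₀ I_d,enc/(2πr) = 9.00×10^-7 T.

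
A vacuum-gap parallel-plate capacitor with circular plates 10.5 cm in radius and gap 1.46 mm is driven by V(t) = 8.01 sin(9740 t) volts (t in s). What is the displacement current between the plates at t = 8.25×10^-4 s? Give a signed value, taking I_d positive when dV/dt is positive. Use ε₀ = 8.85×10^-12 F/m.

C = ε₀A/d = (8.85×10^-12)(0.03464)/(1.46×10^-3) = 2.100×10^-10 F. dV/dt = V₀ω·cos(ωt); at ωt = 8.0355 rad this factor is -0.1805.
I_d = C dV/dt = (2.100×10^-10)(8.01)(9740)(-0.1805) = -2.96×10^-6 A.

-2.96×10^-6 A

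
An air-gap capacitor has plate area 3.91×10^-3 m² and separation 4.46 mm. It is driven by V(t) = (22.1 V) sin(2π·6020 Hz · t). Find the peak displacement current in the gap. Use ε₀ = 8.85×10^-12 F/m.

The displacement current equals the conduction current C dV/dt, which peaks at C V₀ ω.
With C = ε₀A/d = (8.85×10^-12)(3.91×10^-3)/(4.46×10^-3) = 7.759×10^-12 F and ω = 2πf = 3.782×10^4 rad/s, I_d,max = (7.759×10^-12)(22.1)(3.782×10^4) = 6.49×10^-6 A.

6.49×10^-6 A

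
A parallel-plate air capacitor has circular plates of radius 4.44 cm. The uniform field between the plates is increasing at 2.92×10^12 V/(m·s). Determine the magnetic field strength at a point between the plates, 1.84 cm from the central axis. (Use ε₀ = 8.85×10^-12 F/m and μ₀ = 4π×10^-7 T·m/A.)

2.99×10^-7 T

Through the whole plate area (πR² = 6.193×10^-3 m²), I_d = ε₀ πR² dE/dt = 0.1600 A.
∮B·dl = μ₀ I_d,enc with I_d,enc = I_d r²/R² = 0.02748 A; so B = μ₀ I_d,enc/(2πr) = 2.99×10^-7 T.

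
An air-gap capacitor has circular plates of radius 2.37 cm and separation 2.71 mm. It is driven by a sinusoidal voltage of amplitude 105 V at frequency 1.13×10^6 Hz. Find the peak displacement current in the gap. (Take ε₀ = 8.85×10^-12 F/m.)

(dE/dt)_max = V₀ω/d = 2.751×10^11 V/(m·s); ω = 2πf = 7.100×10^6 rad/s.
I_d,max = ε₀ A (dE/dt)_max = (8.85×10^-12)(1.765×10^-3)(2.751×10^11) = 4.30×10^-3 A.

4.30×10^-3 A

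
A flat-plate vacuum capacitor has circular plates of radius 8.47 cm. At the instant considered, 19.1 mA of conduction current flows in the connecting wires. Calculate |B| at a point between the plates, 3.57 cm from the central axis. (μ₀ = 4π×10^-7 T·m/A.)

1.90×10^-8 T

No conduction current crosses the gap, so I_d there equals the 0.0191 A in the leads.
An Ampèrian loop of radius r encloses a fraction (r/R)² of I_d. Then B·2πr = μ₀ I_d (r/R)², giving B = μ₀ I_d r/(2πR²) = 1.90×10^-8 T.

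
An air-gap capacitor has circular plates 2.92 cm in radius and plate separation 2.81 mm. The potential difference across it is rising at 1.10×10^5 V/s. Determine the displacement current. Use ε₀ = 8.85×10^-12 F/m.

9.28×10^-7 A

E = V/d so dE/dt = (dV/dt)/d = 3.915×10^7 V/(m·s), and I_d = ε₀ A dE/dt = (8.85×10^-12)(2.679×10^-3)(3.915×10^7) = 9.28×10^-7 A.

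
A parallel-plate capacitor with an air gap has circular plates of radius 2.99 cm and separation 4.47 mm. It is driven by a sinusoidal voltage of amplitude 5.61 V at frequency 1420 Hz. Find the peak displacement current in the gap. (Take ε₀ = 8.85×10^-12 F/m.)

C = ε₀A/d = (8.85×10^-12)(2.809×10^-3)/(4.47×10^-3) = 5.561×10^-12 F; ω = 2πf = 8922 rad/s.
I_d = C dV/dt, so |I_d|_max = C V₀ ω = (5.561×10^-12)(5.61)(8922) = 2.78×10^-7 A.

2.78×10^-7 A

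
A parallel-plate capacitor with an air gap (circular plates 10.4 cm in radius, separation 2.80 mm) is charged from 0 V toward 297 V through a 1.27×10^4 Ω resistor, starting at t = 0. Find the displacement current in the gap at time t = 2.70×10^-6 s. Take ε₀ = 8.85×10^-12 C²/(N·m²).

C = ε₀A/d = (8.85×10^-12)(0.03398)/(2.80×10^-3) = 1.074×10^-10 F, so τ = RC = 1.364×10^-6 s.
The conduction current is I(t) = (V₀/R) e^(−t/τ), and the displacement current between the plates equals it.
t/τ = 1.979; I_d = (297/1.27×10^4) · e^(−1.979) = (0.02339)(0.1382) = 3.23×10^-3 A.

3.23×10^-3 A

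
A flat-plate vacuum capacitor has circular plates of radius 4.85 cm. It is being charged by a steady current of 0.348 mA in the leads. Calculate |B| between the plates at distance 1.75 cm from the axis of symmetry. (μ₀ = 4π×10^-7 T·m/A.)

Between the plates the displacement current equals the wire current: I_d = 0.348 mA = 3.48×10^-4 A.
An Ampèrian loop of radius r encloses a fraction (r/R)² of I_d. Then B·2πr = μ₀ I_d (r/R)², giving B = μ₀ I_d r/(2πR²) = 5.18×10^-10 T.

5.18×10^-10 T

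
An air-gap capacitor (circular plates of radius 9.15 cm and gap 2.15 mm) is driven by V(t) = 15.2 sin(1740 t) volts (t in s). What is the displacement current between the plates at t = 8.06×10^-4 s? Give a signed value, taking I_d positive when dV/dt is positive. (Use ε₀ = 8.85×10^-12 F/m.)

4.80×10^-7 A

dV/dt = (15.2)(1740)·cos(1.40244) = 4432 V/s.
I_d = C dV/dt with C = ε₀A/d = (8.85×10^-12)(0.02630)/(2.15×10^-3) = 1.083×10^-10 F, so I_d = (1.083×10^-10)(4432) = 4.80×10^-7 A.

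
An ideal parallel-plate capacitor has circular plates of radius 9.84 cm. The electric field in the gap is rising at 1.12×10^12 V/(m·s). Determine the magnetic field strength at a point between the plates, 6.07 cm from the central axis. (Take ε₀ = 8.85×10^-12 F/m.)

I_d = ε₀ dΦ_E/dt = ε₀ πR² (dE/dt) = (8.85×10^-12)(0.03042)(1.12×10^12) = 0.3015 A through the full plate area.
For r < R the Ampère–Maxwell law gives B(2πr) = μ₀ I_d (r²/R²), so B = μ₀ I_d r/(2πR²) = (4π×10^-7)(0.3015)(0.0607)/(2π·0.0984²) = 3.78×10^-7 T.

3.78×10^-7 T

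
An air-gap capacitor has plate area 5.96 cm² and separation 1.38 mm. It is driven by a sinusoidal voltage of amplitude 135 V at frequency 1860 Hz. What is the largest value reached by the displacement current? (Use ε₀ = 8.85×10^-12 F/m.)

6.03×10^-6 A

(dE/dt)_max = V₀ω/d = 1.144×10^9 V/(m·s); ω = 2πf = 1.169×10^4 rad/s.
I_d,max = ε₀ A (dE/dt)_max = (8.85×10^-12)(5.96×10^-4)(1.144×10^9) = 6.03×10^-6 A.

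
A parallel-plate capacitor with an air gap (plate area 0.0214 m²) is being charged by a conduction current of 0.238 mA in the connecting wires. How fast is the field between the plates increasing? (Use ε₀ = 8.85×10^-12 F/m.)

1.26×10^9 V/(m·s)

The displacement current between the plates equals the conduction current, I_d = 0.238 mA.
Then dE/dt = I_d/(ε₀A) = 1.26×10^9 V/(m·s).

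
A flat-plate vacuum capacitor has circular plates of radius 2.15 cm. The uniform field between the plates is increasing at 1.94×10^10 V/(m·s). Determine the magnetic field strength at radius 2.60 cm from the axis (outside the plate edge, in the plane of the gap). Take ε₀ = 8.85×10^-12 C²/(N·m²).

Through the whole plate area (πR² = 1.452×10^-3 m²), I_d = ε₀ πR² dE/dt = 2.493×10^-4 A.
Outside the plates the loop encloses all of I_d, so B·2πr = μ₀ I_d and B = 1.92×10^-9 T.

1.92×10^-9 T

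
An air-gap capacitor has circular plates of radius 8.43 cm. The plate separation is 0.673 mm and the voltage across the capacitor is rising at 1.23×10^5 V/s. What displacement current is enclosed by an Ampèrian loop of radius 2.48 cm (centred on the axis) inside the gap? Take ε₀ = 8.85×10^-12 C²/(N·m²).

3.13×10^-6 A

With E = V/d, dE/dt = 1.828×10^8 V/(m·s) and πR² = 0.02233 m², giving I_d = ε₀ πR² dE/dt = 3.613×10^-5 A.
Through an area πr² the displacement current is I_d·(πr²/πR²) = I_d (r/R)² = 3.13×10^-6 A.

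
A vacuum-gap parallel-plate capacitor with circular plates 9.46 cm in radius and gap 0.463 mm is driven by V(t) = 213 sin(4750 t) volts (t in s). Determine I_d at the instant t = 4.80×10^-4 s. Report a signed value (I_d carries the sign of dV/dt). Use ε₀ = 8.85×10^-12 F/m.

dE/dt = (V₀ω/d)·cos(ωt) with ωt = 2.28 rad: (213)(4750)(-0.6512)/(4.63×10^-4) = -1.423×10^9 V/(m·s).
I_d = ε₀ A dE/dt = (8.85×10^-12)(0.02811)(-1.423×10^9) = -3.54×10^-4 A.

-3.54×10^-4 A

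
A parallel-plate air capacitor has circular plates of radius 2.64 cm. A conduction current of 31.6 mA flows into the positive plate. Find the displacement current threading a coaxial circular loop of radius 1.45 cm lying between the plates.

9.53×10^-3 A

No conduction current crosses the gap, so I_d there equals the 0.0316 A in the leads.
Since J_d is uniform, the enclosed fraction is (r/R)² = 0.3017, giving I_d,enc = 9.53×10^-3 A.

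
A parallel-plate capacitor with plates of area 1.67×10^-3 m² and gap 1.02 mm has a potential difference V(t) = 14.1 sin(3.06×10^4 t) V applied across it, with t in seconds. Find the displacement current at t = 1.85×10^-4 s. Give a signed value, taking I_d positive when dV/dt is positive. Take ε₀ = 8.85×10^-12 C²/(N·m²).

dE/dt = (V₀ω/d)·cos(ωt) with ωt = 5.661 rad: (14.1)(3.06×10^4)(0.8126)/(1.02×10^-3) = 3.437×10^8 V/(m·s).
I_d = ε₀ A dE/dt = (8.85×10^-12)(1.67×10^-3)(3.437×10^8) = 5.08×10^-6 A.

5.08×10^-6 A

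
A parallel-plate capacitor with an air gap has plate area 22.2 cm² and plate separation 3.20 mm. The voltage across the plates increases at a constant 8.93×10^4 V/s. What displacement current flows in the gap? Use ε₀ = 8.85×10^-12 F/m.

The field between the plates is E = V/d, so dE/dt = (8.93×10^4)/(3.20×10^-3 m) = 2.791×10^7 V/(m·s).
I_d = ε₀ A (dE/dt) = (8.85×10^-12)(2.22×10^-3)(2.791×10^7) = 5.48×10^-7 A.

5.48×10^-7 A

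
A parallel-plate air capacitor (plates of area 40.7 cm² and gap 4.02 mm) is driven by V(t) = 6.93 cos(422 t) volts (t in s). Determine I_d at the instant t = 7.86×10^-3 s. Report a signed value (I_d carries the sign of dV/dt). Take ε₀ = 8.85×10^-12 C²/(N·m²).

4.57×10^-9 A

C = ε₀A/d = (8.85×10^-12)(4.07×10^-3)/(4.02×10^-3) = 8.960×10^-12 F. dV/dt = V₀ω·−sin(ωt); at ωt = 3.31692 rad this factor is 0.1744.
I_d = C dV/dt = (8.960×10^-12)(6.93)(422)(0.1744) = 4.57×10^-9 A.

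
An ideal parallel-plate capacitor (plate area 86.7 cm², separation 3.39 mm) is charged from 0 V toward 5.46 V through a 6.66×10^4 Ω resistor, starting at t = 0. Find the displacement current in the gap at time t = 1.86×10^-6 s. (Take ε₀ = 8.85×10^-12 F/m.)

2.39×10^-5 A

C = ε₀A/d = (8.85×10^-12)(8.67×10^-3)/(3.39×10^-3) = 2.263×10^-11 F, so τ = RC = 1.507×10^-6 s.
The conduction current is I(t) = (V₀/R) e^(−t/τ), and the displacement current between the plates equals it.
t/τ = 1.234; I_d = (5.46/6.66×10^4) · e^(−1.234) = (8.198×10^-5)(0.2911) = 2.39×10^-5 A.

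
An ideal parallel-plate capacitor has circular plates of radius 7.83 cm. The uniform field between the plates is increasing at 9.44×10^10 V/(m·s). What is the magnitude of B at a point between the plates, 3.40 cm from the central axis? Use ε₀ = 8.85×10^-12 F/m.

Through the whole plate area (πR² = 0.01926 m²), I_d = ε₀ πR² dE/dt = 0.01609 A.
∮B·dl = μ₀ I_d,enc with I_d,enc = I_d r²/R² = 3.034×10^-3 A; so B = μ₀ I_d,enc/(2πr) = 1.78×10^-8 T.

1.78×10^-8 T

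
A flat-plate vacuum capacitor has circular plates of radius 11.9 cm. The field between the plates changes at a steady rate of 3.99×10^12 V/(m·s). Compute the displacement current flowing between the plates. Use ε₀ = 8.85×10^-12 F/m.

The displacement current is ε₀ times dΦ_E/dt = ε₀ A dE/dt = (8.85×10^-12)(0.04449)(3.99×10^12) = 1.57 A.

1.57 A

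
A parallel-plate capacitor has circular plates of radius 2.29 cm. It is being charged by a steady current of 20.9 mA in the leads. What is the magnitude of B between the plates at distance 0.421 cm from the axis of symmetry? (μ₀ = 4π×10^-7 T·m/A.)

3.36×10^-8 T

Between the plates the displacement current equals the wire current: I_d = 20.9 mA = 0.0209 A.
For r < R the Ampère–Maxwell law gives B(2πr) = μ₀ I_d (r²/R²), so B = μ₀ I_d r/(2πR²) = (4π×10^-7)(0.0209)(4.21×10^-3)/(2π·0.0229²) = 3.36×10^-8 T.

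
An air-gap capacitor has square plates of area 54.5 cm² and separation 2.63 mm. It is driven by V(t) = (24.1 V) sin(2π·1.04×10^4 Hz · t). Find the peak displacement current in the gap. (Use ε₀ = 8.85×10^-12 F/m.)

C = ε₀A/d = (8.85×10^-12)(5.45×10^-3)/(2.63×10^-3) = 1.834×10^-11 F; ω = 2πf = 6.535×10^4 rad/s.
I_d = C dV/dt, so |I_d|_max = C V₀ ω = (1.834×10^-11)(24.1)(6.535×10^4) = 2.89×10^-5 A.

2.89×10^-5 A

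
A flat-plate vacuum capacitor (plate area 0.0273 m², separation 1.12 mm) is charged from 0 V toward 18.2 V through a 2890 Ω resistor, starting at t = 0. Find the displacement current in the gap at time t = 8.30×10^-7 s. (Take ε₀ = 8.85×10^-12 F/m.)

C = ε₀A/d = (8.85×10^-12)(0.0273)/(1.12×10^-3) = 2.157×10^-10 F and τ = RC = 6.234×10^-7 s. I_d in the gap equals the RC charging current.
I_d(t) = (V₀/R) e^(−t/τ) = 6.298×10^-3 · e^(−1.331) = 1.66×10^-3 A.

1.66×10^-3 A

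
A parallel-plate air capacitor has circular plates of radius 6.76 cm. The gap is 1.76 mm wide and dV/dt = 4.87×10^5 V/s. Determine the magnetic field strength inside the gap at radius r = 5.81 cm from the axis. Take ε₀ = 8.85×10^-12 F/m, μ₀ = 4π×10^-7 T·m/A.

8.94×10^-11 T

I_d = C dV/dt with C = ε₀πR²/d = 7.221×10^-11 F, so I_d = (7.221×10^-11)(4.87×10^5) = 3.517×10^-5 A.
For r < R the Ampère–Maxwell law gives B(2πr) = μ₀ I_d (r²/R²), so B = μ₀ I_d r/(2πR²) = (4π×10^-7)(3.517×10^-5)(0.0581)/(2π·0.0676²) = 8.94×10^-11 T.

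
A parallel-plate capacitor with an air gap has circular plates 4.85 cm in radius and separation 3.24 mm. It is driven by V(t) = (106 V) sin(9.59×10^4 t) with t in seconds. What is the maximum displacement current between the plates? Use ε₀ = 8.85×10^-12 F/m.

2.05×10^-4 A

(dE/dt)_max = V₀ω/d = 3.137×10^9 V/(m·s); ω = 9.59×10^4 rad/s.
I_d,max = ε₀ A (dE/dt)_max = (8.85×10^-12)(7.390×10^-3)(3.137×10^9) = 2.05×10^-4 A.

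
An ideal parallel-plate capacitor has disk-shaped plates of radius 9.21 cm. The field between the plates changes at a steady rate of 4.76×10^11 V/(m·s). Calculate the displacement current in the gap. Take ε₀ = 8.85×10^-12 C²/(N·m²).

I_d = ε₀ A (dE/dt) = (8.85×10^-12)(0.02665 m²)(4.76×10^11) = 0.112 A.

0.112 A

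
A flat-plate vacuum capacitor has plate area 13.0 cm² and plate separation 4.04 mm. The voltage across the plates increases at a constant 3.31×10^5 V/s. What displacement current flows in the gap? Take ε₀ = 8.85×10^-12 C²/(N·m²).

9.43×10^-7 A

E = V/d so dE/dt = (dV/dt)/d = 8.193×10^7 V/(m·s), and I_d = ε₀ A dE/dt = (8.85×10^-12)(1.30×10^-3)(8.193×10^7) = 9.43×10^-7 A.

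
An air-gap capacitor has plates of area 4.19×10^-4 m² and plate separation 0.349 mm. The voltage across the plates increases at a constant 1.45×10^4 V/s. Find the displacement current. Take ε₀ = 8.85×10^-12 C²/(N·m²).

E = V/d so dE/dt = (dV/dt)/d = 4.155×10^7 V/(m·s), and I_d = ε₀ A dE/dt = (8.85×10^-12)(4.19×10^-4)(4.155×10^7) = 1.54×10^-7 A.

1.54×10^-7 A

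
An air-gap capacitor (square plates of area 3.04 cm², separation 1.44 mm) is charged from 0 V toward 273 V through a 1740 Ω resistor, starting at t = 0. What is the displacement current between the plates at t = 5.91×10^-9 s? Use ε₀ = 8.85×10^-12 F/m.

0.0255 A

With C = ε₀A/d = (8.85×10^-12)(3.04×10^-4)/(1.44×10^-3) = 1.868×10^-12 F, the time constant is τ = RC = 3.250×10^-9 s, so t/τ = 1.818 and e^(−t/τ) = 0.1624.
I_d = I_cond = (V₀/R) e^(−t/τ) = (0.1569)(0.1624) = 0.0255 A.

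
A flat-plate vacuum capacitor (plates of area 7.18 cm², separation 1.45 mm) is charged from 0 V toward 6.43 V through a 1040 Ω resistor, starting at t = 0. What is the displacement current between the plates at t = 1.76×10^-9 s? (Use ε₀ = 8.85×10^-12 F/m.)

4.20×10^-3 A

C = ε₀A/d = (8.85×10^-12)(7.18×10^-4)/(1.45×10^-3) = 4.382×10^-12 F and τ = RC = 4.557×10^-9 s. I_d in the gap equals the RC charging current.
I_d(t) = (V₀/R) e^(−t/τ) = 6.183×10^-3 · e^(−0.3862) = 4.20×10^-3 A.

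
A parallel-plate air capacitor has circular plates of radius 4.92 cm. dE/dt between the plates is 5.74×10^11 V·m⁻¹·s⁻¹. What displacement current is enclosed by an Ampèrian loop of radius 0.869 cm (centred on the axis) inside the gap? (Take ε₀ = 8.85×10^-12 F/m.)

1.21×10^-3 A

I_d = ε₀ dΦ_E/dt = ε₀ πR² (dE/dt) = (8.85×10^-12)(7.605×10^-3)(5.74×10^11) = 0.03863 A through the full plate area.
The field is uniform, so I_d,enc = I_d (r/R)² = (0.03863)(0.869/4.92)² = 1.21×10^-3 A.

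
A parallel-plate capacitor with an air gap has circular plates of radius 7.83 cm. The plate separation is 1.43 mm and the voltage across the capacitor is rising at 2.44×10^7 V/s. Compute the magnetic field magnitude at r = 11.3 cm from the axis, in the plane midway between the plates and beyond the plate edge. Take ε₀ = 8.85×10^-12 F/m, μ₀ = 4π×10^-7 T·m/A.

5.15×10^-9 T

I_d = C dV/dt with C = ε₀πR²/d = 1.192×10^-10 F, so I_d = (1.192×10^-10)(2.44×10^7) = 2.908×10^-3 A.
For r ≥ R the full I_d is enclosed: B = μ₀ I_d/(2πr) = (4π×10^-7)(2.908×10^-3)/(2π·0.113) = 5.15×10^-9 T.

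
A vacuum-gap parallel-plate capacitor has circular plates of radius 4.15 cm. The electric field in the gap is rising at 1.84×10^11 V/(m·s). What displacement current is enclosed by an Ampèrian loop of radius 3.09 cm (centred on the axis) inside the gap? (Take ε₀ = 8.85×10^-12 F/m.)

Total displacement current: I_d = ε₀(πR²)(dE/dt) = (8.85×10^-12)(5.411×10^-3)(1.84×10^11) = 8.811×10^-3 A.
The field is uniform, so I_d,enc = I_d (r/R)² = (8.811×10^-3)(3.09/4.15)² = 4.88×10^-3 A.

4.88×10^-3 A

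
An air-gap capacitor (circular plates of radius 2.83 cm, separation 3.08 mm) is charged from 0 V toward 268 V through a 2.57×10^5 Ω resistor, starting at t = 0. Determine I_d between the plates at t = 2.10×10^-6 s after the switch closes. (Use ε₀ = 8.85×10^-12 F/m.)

C = ε₀A/d = (8.85×10^-12)(2.516×10^-3)/(3.08×10^-3) = 7.229×10^-12 F and τ = RC = 1.858×10^-6 s. I_d in the gap equals the RC charging current.
I_d(t) = (V₀/R) e^(−t/τ) = 1.043×10^-3 · e^(−1.130) = 3.37×10^-4 A.

3.37×10^-4 A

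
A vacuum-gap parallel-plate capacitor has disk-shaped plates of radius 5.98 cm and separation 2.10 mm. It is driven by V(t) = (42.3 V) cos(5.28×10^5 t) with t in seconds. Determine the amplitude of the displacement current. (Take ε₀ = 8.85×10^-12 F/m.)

C = ε₀A/d = (8.85×10^-12)(0.01123)/(2.10×10^-3) = 4.733×10^-11 F; ω = 5.28×10^5 rad/s.
I_d = C dV/dt, so |I_d|_max = C V₀ ω = (4.733×10^-11)(42.3)(5.28×10^5) = 1.06×10^-3 A.

1.06×10^-3 A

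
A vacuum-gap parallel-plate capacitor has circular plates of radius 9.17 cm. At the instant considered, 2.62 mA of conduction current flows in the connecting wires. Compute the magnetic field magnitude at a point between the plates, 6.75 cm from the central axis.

By continuity the displacement current in the gap matches the conduction current: I_d = 2.62×10^-3 A.
An Ampèrian loop of radius r encloses a fraction (r/R)² of I_d. Then B·2πr = μ₀ I_d (r/R)², giving B = μ₀ I_d r/(2πR²) = 4.21×10^-9 T.

4.21×10^-9 T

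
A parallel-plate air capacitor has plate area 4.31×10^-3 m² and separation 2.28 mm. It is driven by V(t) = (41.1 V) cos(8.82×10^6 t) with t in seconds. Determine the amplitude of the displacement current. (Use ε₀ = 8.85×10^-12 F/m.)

(dE/dt)_max = V₀ω/d = 1.590×10^11 V/(m·s); ω = 8.82×10^6 rad/s.
I_d,max = ε₀ A (dE/dt)_max = (8.85×10^-12)(4.31×10^-3)(1.590×10^11) = 6.06×10^-3 A.

6.06×10^-3 A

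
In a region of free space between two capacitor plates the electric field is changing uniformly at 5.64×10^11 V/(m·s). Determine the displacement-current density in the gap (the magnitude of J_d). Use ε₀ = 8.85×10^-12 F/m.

The displacement-current density is ε₀ ∂E/∂t = (8.85×10^-12)(5.64×10^11) = 4.99 A/m².

4.99 A/m²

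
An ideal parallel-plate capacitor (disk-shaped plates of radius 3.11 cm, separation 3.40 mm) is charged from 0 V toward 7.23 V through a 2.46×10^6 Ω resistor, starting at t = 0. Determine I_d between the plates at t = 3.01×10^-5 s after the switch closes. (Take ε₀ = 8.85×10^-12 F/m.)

6.26×10^-7 A

C = ε₀A/d = (8.85×10^-12)(3.039×10^-3)/(3.40×10^-3) = 7.910×10^-12 F, so τ = RC = 1.946×10^-5 s.
The conduction current is I(t) = (V₀/R) e^(−t/τ), and the displacement current between the plates equals it.
t/τ = 1.547; I_d = (7.23/2.46×10^6) · e^(−1.547) = (2.939×10^-6)(0.2129) = 6.26×10^-7 A.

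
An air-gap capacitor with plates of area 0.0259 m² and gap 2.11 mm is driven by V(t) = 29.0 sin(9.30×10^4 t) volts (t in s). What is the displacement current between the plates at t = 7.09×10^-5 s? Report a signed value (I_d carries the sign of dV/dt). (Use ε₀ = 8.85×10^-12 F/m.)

dV/dt = (29.0)(9.30×10^4)·cos(6.5937) = 2.568×10^6 V/s.
I_d = C dV/dt with C = ε₀A/d = (8.85×10^-12)(0.0259)/(2.11×10^-3) = 1.086×10^-10 F, so I_d = (1.086×10^-10)(2.568×10^6) = 2.79×10^-4 A.

2.79×10^-4 A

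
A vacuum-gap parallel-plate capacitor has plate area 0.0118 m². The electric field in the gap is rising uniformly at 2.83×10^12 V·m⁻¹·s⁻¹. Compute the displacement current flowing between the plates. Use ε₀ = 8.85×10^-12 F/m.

I_d = ε₀ A (dE/dt) = (8.85×10^-12)(0.0118 m²)(2.83×10^12) = 0.296 A.

0.296 A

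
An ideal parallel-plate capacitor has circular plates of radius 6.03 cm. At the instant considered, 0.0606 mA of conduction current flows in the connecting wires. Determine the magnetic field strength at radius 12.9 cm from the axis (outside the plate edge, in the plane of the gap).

By continuity the displacement current in the gap matches the conduction current: I_d = 6.06×10^-5 A.
With r > R the enclosed displacement current is the full I_d; B = μ₀ I_d / (2πr) = 9.40×10^-11 T.

9.40×10^-11 T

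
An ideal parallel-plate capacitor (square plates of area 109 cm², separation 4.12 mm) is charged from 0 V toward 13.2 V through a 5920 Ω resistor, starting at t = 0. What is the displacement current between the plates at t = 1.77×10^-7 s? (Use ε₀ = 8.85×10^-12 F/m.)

6.22×10^-4 A

C = ε₀A/d = (8.85×10^-12)(0.0109)/(4.12×10^-3) = 2.341×10^-11 F and τ = RC = 1.386×10^-7 s. I_d in the gap equals the RC charging current.
I_d(t) = (V₀/R) e^(−t/τ) = 2.230×10^-3 · e^(−1.277) = 6.22×10^-4 A.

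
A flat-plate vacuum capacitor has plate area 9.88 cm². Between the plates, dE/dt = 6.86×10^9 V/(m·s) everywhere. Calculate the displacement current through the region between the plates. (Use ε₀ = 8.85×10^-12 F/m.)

6.00×10^-5 A

I_d = ε₀ A (dE/dt) = (8.85×10^-12)(9.88×10^-4 m²)(6.86×10^9) = 6.00×10^-5 A.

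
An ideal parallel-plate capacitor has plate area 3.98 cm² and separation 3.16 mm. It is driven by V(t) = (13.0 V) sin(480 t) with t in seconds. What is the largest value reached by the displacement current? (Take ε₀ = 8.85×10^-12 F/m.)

6.96×10^-9 A

The displacement current equals the conduction current C dV/dt, which peaks at C V₀ ω.
With C = ε₀A/d = (8.85×10^-12)(3.98×10^-4)/(3.16×10^-3) = 1.115×10^-12 F and ω = 480 rad/s, I_d,max = (1.115×10^-12)(13.0)(480) = 6.96×10^-9 A.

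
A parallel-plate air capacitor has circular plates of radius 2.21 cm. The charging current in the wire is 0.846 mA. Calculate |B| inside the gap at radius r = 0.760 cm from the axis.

2.63×10^-9 T

No conduction current crosses the gap, so I_d there equals the 8.46×10^-4 A in the leads.
An Ampèrian loop of radius r encloses a fraction (r/R)² of I_d. Then B·2πr = μ₀ I_d (r/R)², giving B = μ₀ I_d r/(2πR²) = 2.63×10^-9 T.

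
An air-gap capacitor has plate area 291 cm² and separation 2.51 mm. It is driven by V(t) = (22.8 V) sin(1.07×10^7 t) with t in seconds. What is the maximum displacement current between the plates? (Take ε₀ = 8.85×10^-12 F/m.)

0.0250 A

The displacement current equals the conduction current C dV/dt, which peaks at C V₀ ω.
With C = ε₀A/d = (8.85×10^-12)(0.0291)/(2.51×10^-3) = 1.026×10^-10 F and ω = 1.07×10^7 rad/s, I_d,max = (1.026×10^-10)(22.8)(1.07×10^7) = 0.0250 A.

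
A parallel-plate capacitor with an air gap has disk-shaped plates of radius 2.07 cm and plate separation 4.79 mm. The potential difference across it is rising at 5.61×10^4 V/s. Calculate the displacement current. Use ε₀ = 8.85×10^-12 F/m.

The displacement current equals the charging current C dV/dt. With C = ε₀A/d = (8.85×10^-12)(1.346×10^-3)/(4.79×10^-3) = 2.487×10^-12 F, I_d = (2.487×10^-12)(5.61×10^4) = 1.40×10^-7 A.

1.40×10^-7 A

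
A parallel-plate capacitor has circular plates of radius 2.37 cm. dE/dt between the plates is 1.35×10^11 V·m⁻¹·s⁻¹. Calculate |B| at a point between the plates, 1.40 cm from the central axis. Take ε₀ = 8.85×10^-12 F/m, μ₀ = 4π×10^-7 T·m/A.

I_d = ε₀ dΦ_E/dt = ε₀ πR² (dE/dt) = (8.85×10^-12)(1.765×10^-3)(1.35×10^11) = 2.109×10^-3 A through the full plate area.
An Ampèrian loop of radius r encloses a fraction (r/R)² of I_d. Then B·2πr = μ₀ I_d (r/R)², giving B = μ₀ I_d r/(2πR²) = 1.05×10^-8 T.

1.05×10^-8 T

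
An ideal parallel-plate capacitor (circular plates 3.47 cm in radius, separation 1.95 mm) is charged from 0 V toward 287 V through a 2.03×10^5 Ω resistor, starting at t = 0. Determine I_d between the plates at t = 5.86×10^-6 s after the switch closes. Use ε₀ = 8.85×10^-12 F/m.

2.63×10^-4 A

C = ε₀A/d = (8.85×10^-12)(3.783×10^-3)/(1.95×10^-3) = 1.717×10^-11 F, so τ = RC = 3.486×10^-6 s.
The conduction current is I(t) = (V₀/R) e^(−t/τ), and the displacement current between the plates equals it.
t/τ = 1.681; I_d = (287/2.03×10^5) · e^(−1.681) = (1.414×10^-3)(0.1862) = 2.63×10^-4 A.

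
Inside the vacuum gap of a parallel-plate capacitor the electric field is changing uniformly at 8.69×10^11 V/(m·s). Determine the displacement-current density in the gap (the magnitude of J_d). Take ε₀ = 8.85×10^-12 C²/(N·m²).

J_d = ε₀ dE/dt = (8.85×10^-12)(8.69×10^11) = 7.69 A/m².

7.69 A/m²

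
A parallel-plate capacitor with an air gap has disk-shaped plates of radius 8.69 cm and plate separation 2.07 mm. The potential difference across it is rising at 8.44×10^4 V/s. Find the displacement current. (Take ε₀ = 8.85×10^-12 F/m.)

8.56×10^-6 A

C = ε₀A/d = (8.85×10^-12)(0.02372)/(2.07×10^-3) = 1.014×10^-10 F.
I_d = C dV/dt = (1.014×10^-10)(8.44×10^4) = 8.56×10^-6 A.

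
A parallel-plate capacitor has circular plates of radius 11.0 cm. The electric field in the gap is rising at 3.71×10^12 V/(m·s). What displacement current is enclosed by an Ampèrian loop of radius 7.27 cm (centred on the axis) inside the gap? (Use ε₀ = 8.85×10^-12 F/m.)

0.545 A

Total displacement current: I_d = ε₀(πR²)(dE/dt) = (8.85×10^-12)(0.03801)(3.71×10^12) = 1.248 A.
Through an area πr² the displacement current is I_d·(πr²/πR²) = I_d (r/R)² = 0.545 A.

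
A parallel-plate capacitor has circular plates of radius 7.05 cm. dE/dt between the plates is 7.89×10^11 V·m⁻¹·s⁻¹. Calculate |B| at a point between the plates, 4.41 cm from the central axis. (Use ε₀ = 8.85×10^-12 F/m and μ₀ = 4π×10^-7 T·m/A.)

Total displacement current: I_d = ε₀(πR²)(dE/dt) = (8.85×10^-12)(0.01561)(7.89×10^11) = 0.1090 A.
An Ampèrian loop of radius r encloses a fraction (r/R)² of I_d. Then B·2πr = μ₀ I_d (r/R)², giving B = μ₀ I_d r/(2πR²) = 1.93×10^-7 T.

1.93×10^-7 T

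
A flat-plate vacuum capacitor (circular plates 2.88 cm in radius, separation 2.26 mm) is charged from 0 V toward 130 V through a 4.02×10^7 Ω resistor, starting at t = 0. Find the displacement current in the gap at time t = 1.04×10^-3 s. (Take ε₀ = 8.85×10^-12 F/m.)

C = ε₀A/d = (8.85×10^-12)(2.606×10^-3)/(2.26×10^-3) = 1.020×10^-11 F, so τ = RC = 4.100×10^-4 s.
The conduction current is I(t) = (V₀/R) e^(−t/τ), and the displacement current between the plates equals it.
t/τ = 2.537; I_d = (130/4.02×10^7) · e^(−2.537) = (3.234×10^-6)(0.07910) = 2.56×10^-7 A.

2.56×10^-7 A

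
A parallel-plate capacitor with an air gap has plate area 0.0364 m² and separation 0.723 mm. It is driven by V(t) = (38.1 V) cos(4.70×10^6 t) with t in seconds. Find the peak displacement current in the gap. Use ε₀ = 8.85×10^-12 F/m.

The displacement current equals the conduction current C dV/dt, which peaks at C V₀ ω.
With C = ε₀A/d = (8.85×10^-12)(0.0364)/(7.23×10^-4) = 4.456×10^-10 F and ω = 4.70×10^6 rad/s, I_d,max = (4.456×10^-10)(38.1)(4.70×10^6) = 0.0798 A.

0.0798 A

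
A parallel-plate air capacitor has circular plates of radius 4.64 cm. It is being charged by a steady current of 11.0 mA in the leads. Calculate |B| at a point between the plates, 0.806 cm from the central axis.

8.24×10^-9 T

No conduction current crosses the gap, so I_d there equals the 0.0110 A in the leads.
An Ampèrian loop of radius r encloses a fraction (r/R)² of I_d. Then B·2πr = μ₀ I_d (r/R)², giving B = μ₀ I_d r/(2πR²) = 8.24×10^-9 T.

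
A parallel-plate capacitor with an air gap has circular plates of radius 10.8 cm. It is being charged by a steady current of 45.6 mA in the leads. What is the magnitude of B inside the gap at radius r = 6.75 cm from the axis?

Between the plates the displacement current equals the wire current: I_d = 45.6 mA = 0.0456 A.
An Ampèrian loop of radius r encloses a fraction (r/R)² of I_d. Then B·2πr = μ₀ I_d (r/R)², giving B = μ₀ I_d r/(2πR²) = 5.28×10^-8 T.

5.28×10^-8 T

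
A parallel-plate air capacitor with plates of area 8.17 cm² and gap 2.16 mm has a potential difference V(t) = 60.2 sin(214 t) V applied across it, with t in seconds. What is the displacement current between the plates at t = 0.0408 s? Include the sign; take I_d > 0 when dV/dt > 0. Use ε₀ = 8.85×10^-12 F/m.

-3.32×10^-8 A

dE/dt = (V₀ω/d)·cos(ωt) with ωt = 8.7312 rad: (60.2)(214)(-0.7690)/(2.16×10^-3) = -4.587×10^6 V/(m·s).
I_d = ε₀ A dE/dt = (8.85×10^-12)(8.17×10^-4)(-4.587×10^6) = -3.32×10^-8 A.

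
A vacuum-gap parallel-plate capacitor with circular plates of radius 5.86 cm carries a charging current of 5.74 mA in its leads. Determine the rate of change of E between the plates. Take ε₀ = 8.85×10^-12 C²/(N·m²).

By continuity, I_d in the gap equals the 5.74 mA flowing in the wire.
Then dE/dt = I_d/(ε₀A) = 6.01×10^10 V/(m·s).

6.01×10^10 V/(m·s)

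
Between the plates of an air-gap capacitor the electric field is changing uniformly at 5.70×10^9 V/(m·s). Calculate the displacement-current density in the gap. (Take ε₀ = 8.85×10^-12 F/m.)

The displacement-current density is ε₀ ∂E/∂t = (8.85×10^-12)(5.70×10^9) = 0.0504 A/m².

0.0504 A/m²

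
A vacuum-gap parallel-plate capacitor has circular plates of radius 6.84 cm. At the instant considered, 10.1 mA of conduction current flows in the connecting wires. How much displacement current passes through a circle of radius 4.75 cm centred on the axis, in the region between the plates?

By continuity the displacement current in the gap matches the conduction current: I_d = 0.0101 A.
Through an area πr² the displacement current is I_d·(πr²/πR²) = I_d (r/R)² = 4.87×10^-3 A.

4.87×10^-3 A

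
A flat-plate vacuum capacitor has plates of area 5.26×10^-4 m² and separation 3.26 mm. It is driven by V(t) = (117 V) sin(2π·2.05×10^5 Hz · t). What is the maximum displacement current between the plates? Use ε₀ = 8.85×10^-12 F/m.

2.15×10^-4 A

C = ε₀A/d = (8.85×10^-12)(5.26×10^-4)/(3.26×10^-3) = 1.428×10^-12 F; ω = 2πf = 1.288×10^6 rad/s.
I_d = C dV/dt, so |I_d|_max = C V₀ ω = (1.428×10^-12)(117)(1.288×10^6) = 2.15×10^-4 A.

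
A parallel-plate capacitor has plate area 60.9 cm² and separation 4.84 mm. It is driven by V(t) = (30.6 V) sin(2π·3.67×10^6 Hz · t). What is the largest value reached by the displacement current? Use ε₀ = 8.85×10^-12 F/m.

(dE/dt)_max = V₀ω/d = 1.458×10^11 V/(m·s); ω = 2πf = 2.306×10^7 rad/s.
I_d,max = ε₀ A (dE/dt)_max = (8.85×10^-12)(6.09×10^-3)(1.458×10^11) = 7.86×10^-3 A.

7.86×10^-3 A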